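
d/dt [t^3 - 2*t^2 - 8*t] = 3*t^2 - 4*t - 8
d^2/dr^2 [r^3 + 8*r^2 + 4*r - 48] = 6*r + 16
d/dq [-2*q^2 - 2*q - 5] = -4*q - 2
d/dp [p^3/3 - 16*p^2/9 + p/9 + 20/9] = p^2 - 32*p/9 + 1/9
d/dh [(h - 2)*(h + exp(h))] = h + (h - 2)*(exp(h) + 1) + exp(h)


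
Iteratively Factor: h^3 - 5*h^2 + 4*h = (h - 4)*(h^2 - h) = (h - 4)*(h - 1)*(h)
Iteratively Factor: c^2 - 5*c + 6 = (c - 2)*(c - 3)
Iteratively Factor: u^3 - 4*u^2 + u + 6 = (u - 3)*(u^2 - u - 2) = (u - 3)*(u + 1)*(u - 2)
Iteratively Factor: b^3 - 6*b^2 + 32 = (b + 2)*(b^2 - 8*b + 16) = (b - 4)*(b + 2)*(b - 4)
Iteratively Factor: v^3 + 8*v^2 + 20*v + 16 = (v + 4)*(v^2 + 4*v + 4) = (v + 2)*(v + 4)*(v + 2)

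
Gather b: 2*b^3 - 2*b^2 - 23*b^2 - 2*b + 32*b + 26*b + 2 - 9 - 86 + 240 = 2*b^3 - 25*b^2 + 56*b + 147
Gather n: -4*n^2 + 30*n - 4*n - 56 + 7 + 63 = -4*n^2 + 26*n + 14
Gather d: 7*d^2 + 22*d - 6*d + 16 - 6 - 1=7*d^2 + 16*d + 9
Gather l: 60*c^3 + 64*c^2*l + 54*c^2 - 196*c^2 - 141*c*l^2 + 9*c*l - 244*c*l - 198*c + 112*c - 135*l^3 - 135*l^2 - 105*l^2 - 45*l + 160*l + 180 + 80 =60*c^3 - 142*c^2 - 86*c - 135*l^3 + l^2*(-141*c - 240) + l*(64*c^2 - 235*c + 115) + 260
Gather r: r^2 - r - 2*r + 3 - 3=r^2 - 3*r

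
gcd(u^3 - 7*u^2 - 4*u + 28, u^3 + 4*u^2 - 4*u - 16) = u^2 - 4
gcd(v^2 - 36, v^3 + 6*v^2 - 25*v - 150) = v + 6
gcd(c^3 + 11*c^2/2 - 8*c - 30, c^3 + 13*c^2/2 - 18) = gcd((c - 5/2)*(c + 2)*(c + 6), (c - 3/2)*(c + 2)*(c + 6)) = c^2 + 8*c + 12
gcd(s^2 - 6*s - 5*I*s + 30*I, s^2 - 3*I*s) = 1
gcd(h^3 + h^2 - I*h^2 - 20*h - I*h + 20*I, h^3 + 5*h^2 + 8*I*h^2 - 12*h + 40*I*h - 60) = h + 5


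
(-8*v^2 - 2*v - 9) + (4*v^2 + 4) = -4*v^2 - 2*v - 5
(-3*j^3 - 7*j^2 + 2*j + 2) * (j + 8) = -3*j^4 - 31*j^3 - 54*j^2 + 18*j + 16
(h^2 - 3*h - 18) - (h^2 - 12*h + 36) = 9*h - 54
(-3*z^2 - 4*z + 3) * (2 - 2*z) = 6*z^3 + 2*z^2 - 14*z + 6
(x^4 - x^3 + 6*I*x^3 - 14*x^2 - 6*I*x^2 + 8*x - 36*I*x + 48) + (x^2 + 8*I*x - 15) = x^4 - x^3 + 6*I*x^3 - 13*x^2 - 6*I*x^2 + 8*x - 28*I*x + 33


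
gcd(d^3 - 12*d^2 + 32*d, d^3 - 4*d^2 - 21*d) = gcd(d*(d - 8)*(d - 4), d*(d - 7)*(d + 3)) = d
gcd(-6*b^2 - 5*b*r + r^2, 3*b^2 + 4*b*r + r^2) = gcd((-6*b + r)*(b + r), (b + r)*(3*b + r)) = b + r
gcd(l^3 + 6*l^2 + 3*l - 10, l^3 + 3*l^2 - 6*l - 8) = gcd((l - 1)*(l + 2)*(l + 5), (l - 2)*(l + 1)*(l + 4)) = 1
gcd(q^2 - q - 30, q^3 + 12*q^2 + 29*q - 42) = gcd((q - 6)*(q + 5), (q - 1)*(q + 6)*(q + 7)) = 1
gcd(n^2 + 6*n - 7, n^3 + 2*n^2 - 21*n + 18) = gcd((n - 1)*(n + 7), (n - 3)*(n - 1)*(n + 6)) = n - 1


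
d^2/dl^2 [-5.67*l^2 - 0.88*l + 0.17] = -11.3400000000000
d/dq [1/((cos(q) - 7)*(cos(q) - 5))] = 2*(cos(q) - 6)*sin(q)/((cos(q) - 7)^2*(cos(q) - 5)^2)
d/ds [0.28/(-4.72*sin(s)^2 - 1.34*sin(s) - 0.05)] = (2.6432*sin(s) + 0.3752)*cos(s)/(4.72*sin(s)^2 + 1.34*sin(s) + 0.05)^2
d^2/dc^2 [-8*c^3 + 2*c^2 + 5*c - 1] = 4 - 48*c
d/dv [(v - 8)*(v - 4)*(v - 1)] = 3*v^2 - 26*v + 44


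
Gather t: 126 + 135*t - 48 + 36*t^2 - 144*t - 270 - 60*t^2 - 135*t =-24*t^2 - 144*t - 192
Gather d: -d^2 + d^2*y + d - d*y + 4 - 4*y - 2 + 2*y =d^2*(y - 1) + d*(1 - y) - 2*y + 2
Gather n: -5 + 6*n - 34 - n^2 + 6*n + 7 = -n^2 + 12*n - 32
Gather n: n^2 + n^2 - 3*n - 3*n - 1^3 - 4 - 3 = 2*n^2 - 6*n - 8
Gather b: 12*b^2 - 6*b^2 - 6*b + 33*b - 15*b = 6*b^2 + 12*b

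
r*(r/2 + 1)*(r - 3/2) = r^3/2 + r^2/4 - 3*r/2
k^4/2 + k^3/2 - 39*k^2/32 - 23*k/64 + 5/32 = (k/2 + 1/4)*(k - 5/4)*(k - 1/4)*(k + 2)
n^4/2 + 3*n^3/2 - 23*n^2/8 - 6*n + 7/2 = (n/2 + 1)*(n - 2)*(n - 1/2)*(n + 7/2)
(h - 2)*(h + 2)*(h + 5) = h^3 + 5*h^2 - 4*h - 20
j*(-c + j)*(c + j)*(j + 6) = -c^2*j^2 - 6*c^2*j + j^4 + 6*j^3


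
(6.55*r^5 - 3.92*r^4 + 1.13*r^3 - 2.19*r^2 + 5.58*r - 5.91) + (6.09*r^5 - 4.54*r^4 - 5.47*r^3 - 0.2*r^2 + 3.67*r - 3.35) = 12.64*r^5 - 8.46*r^4 - 4.34*r^3 - 2.39*r^2 + 9.25*r - 9.26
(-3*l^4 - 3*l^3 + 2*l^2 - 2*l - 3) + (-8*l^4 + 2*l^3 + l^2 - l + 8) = -11*l^4 - l^3 + 3*l^2 - 3*l + 5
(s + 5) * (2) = 2*s + 10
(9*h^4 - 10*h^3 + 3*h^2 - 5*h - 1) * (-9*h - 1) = -81*h^5 + 81*h^4 - 17*h^3 + 42*h^2 + 14*h + 1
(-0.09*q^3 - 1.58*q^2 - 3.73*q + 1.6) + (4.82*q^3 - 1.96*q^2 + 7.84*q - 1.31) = 4.73*q^3 - 3.54*q^2 + 4.11*q + 0.29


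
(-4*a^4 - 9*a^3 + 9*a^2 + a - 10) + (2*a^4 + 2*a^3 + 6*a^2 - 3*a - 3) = -2*a^4 - 7*a^3 + 15*a^2 - 2*a - 13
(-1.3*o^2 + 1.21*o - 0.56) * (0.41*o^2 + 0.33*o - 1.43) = -0.533*o^4 + 0.0670999999999999*o^3 + 2.0287*o^2 - 1.9151*o + 0.8008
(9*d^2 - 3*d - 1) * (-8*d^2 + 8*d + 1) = -72*d^4 + 96*d^3 - 7*d^2 - 11*d - 1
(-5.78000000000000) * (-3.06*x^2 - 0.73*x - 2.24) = 17.6868*x^2 + 4.2194*x + 12.9472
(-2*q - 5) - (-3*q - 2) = q - 3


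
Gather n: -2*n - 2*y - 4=-2*n - 2*y - 4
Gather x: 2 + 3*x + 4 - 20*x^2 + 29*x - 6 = -20*x^2 + 32*x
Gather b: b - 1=b - 1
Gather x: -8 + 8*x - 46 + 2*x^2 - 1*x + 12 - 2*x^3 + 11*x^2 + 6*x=-2*x^3 + 13*x^2 + 13*x - 42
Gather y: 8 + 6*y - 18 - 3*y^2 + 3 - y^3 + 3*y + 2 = -y^3 - 3*y^2 + 9*y - 5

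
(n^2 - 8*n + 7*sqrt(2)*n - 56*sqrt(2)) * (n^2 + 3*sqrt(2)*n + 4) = n^4 - 8*n^3 + 10*sqrt(2)*n^3 - 80*sqrt(2)*n^2 + 46*n^2 - 368*n + 28*sqrt(2)*n - 224*sqrt(2)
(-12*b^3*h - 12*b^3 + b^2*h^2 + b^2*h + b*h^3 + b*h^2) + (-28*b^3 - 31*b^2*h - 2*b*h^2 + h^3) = -12*b^3*h - 40*b^3 + b^2*h^2 - 30*b^2*h + b*h^3 - b*h^2 + h^3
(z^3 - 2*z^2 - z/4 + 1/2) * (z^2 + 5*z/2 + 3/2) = z^5 + z^4/2 - 15*z^3/4 - 25*z^2/8 + 7*z/8 + 3/4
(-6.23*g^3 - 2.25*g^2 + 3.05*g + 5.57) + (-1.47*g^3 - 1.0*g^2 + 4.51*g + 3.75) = -7.7*g^3 - 3.25*g^2 + 7.56*g + 9.32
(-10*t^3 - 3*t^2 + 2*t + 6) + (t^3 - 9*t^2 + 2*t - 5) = -9*t^3 - 12*t^2 + 4*t + 1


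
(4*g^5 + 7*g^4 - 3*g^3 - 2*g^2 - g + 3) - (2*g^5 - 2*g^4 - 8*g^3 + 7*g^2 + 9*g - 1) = 2*g^5 + 9*g^4 + 5*g^3 - 9*g^2 - 10*g + 4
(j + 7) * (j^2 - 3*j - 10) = j^3 + 4*j^2 - 31*j - 70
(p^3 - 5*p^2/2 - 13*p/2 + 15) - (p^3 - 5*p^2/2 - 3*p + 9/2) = 21/2 - 7*p/2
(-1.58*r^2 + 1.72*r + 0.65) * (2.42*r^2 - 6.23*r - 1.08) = -3.8236*r^4 + 14.0058*r^3 - 7.4362*r^2 - 5.9071*r - 0.702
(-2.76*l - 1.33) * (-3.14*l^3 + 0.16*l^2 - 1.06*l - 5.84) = 8.6664*l^4 + 3.7346*l^3 + 2.7128*l^2 + 17.5282*l + 7.7672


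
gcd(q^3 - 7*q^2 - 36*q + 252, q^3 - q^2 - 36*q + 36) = q^2 - 36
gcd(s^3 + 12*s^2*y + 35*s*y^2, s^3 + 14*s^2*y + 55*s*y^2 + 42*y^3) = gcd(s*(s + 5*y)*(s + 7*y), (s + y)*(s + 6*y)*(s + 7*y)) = s + 7*y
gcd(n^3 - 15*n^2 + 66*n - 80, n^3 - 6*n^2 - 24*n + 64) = n^2 - 10*n + 16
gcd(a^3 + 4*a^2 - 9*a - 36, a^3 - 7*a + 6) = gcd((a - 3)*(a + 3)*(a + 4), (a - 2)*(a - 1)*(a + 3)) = a + 3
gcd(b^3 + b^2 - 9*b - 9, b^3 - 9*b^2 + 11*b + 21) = b^2 - 2*b - 3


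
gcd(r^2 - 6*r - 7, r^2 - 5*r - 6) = r + 1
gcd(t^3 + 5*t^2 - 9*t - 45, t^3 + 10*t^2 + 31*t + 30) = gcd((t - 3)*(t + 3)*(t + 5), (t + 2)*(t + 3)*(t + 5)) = t^2 + 8*t + 15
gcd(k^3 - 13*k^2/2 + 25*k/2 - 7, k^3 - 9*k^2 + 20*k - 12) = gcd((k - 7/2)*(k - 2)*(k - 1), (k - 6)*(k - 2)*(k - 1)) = k^2 - 3*k + 2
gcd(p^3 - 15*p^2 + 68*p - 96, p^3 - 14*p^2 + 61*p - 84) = p^2 - 7*p + 12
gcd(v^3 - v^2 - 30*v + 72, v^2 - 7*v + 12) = v^2 - 7*v + 12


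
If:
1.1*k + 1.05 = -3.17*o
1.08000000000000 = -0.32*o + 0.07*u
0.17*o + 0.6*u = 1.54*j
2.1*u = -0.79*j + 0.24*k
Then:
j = 0.01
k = 8.18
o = -3.17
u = 0.93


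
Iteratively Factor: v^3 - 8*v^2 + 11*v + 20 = (v + 1)*(v^2 - 9*v + 20) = (v - 4)*(v + 1)*(v - 5)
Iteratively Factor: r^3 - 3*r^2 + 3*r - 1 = (r - 1)*(r^2 - 2*r + 1) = (r - 1)^2*(r - 1)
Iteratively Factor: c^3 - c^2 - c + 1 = (c - 1)*(c^2 - 1) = (c - 1)^2*(c + 1)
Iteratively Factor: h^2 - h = (h)*(h - 1)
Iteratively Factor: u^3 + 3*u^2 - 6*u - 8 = (u + 1)*(u^2 + 2*u - 8) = (u - 2)*(u + 1)*(u + 4)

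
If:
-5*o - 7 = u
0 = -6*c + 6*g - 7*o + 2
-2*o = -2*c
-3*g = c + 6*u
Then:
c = -86/45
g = -604/135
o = -86/45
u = 23/9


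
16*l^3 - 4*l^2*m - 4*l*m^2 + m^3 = (-4*l + m)*(-2*l + m)*(2*l + m)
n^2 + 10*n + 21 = (n + 3)*(n + 7)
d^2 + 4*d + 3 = (d + 1)*(d + 3)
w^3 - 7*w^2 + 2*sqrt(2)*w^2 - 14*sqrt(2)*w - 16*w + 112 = (w - 7)*(w - 2*sqrt(2))*(w + 4*sqrt(2))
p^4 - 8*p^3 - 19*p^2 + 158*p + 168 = (p - 7)*(p - 6)*(p + 1)*(p + 4)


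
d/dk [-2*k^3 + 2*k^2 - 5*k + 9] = -6*k^2 + 4*k - 5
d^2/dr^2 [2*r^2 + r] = 4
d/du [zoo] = 0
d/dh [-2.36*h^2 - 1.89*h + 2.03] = -4.72*h - 1.89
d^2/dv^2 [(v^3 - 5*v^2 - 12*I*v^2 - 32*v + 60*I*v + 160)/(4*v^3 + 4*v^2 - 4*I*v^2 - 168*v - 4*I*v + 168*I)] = (v^6*(-6 - 11*I) + v^5*(30 + 183*I) + v^4*(450 - 1503*I) + v^3*(-2518 + 2473*I) + v^2*(-5796 + 3474*I) + v*(-14340 - 4008*I) + 179684 - 31080*I)/(2*v^9 + v^8*(6 - 6*I) + v^7*(-252 - 18*I) + v^6*(-520 + 740*I) + v^5*(11070 + 1512*I) + v^4*(12090 - 31242*I) + v^3*(-179172 - 32254*I) + v^2*(-31752 + 454860*I) + v*(444528 + 10584*I) - 148176*I)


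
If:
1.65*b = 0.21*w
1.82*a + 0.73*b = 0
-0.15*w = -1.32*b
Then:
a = 0.00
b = 0.00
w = 0.00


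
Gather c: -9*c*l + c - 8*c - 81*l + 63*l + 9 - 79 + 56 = c*(-9*l - 7) - 18*l - 14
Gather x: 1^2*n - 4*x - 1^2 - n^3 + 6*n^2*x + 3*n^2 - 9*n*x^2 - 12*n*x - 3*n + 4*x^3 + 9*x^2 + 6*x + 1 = -n^3 + 3*n^2 - 2*n + 4*x^3 + x^2*(9 - 9*n) + x*(6*n^2 - 12*n + 2)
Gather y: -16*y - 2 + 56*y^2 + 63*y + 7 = 56*y^2 + 47*y + 5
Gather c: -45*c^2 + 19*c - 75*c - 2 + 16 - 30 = -45*c^2 - 56*c - 16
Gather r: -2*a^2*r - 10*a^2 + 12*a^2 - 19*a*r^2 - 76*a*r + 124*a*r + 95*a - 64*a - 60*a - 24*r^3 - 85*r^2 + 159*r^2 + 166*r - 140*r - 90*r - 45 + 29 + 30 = 2*a^2 - 29*a - 24*r^3 + r^2*(74 - 19*a) + r*(-2*a^2 + 48*a - 64) + 14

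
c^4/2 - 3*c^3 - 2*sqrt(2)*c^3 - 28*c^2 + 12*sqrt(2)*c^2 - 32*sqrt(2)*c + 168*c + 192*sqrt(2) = (c/2 + sqrt(2))*(c - 6)*(c - 8*sqrt(2))*(c + 2*sqrt(2))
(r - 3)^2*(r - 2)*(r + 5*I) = r^4 - 8*r^3 + 5*I*r^3 + 21*r^2 - 40*I*r^2 - 18*r + 105*I*r - 90*I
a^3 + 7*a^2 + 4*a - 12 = (a - 1)*(a + 2)*(a + 6)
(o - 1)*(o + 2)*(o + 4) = o^3 + 5*o^2 + 2*o - 8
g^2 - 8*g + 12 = (g - 6)*(g - 2)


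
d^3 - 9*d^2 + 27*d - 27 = (d - 3)^3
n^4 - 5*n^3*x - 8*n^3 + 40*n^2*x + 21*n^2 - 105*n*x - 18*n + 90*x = (n - 3)^2*(n - 2)*(n - 5*x)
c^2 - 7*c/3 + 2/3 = (c - 2)*(c - 1/3)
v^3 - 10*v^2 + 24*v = v*(v - 6)*(v - 4)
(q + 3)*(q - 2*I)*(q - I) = q^3 + 3*q^2 - 3*I*q^2 - 2*q - 9*I*q - 6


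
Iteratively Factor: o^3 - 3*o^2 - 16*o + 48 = (o - 4)*(o^2 + o - 12) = (o - 4)*(o - 3)*(o + 4)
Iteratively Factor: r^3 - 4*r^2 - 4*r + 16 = (r + 2)*(r^2 - 6*r + 8) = (r - 4)*(r + 2)*(r - 2)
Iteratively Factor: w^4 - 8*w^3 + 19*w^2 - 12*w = (w)*(w^3 - 8*w^2 + 19*w - 12) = w*(w - 1)*(w^2 - 7*w + 12) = w*(w - 4)*(w - 1)*(w - 3)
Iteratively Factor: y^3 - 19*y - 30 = (y + 2)*(y^2 - 2*y - 15) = (y - 5)*(y + 2)*(y + 3)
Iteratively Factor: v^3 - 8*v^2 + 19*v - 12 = (v - 3)*(v^2 - 5*v + 4) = (v - 3)*(v - 1)*(v - 4)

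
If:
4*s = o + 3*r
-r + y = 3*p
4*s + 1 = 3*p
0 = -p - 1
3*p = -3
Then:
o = -3*y - 13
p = -1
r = y + 3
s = -1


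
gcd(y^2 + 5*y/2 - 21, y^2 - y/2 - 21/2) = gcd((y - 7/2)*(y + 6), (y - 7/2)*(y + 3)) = y - 7/2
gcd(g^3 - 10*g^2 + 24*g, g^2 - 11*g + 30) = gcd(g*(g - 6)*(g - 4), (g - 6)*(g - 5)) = g - 6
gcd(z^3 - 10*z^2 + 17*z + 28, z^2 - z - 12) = z - 4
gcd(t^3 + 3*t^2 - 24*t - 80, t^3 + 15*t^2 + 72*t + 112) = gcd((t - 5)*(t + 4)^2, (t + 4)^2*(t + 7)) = t^2 + 8*t + 16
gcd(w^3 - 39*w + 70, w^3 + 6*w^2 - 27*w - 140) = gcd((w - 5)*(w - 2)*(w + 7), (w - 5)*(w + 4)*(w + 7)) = w^2 + 2*w - 35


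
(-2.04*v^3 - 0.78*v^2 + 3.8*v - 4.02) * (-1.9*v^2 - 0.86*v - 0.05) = 3.876*v^5 + 3.2364*v^4 - 6.4472*v^3 + 4.409*v^2 + 3.2672*v + 0.201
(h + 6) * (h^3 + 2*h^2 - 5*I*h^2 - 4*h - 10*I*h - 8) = h^4 + 8*h^3 - 5*I*h^3 + 8*h^2 - 40*I*h^2 - 32*h - 60*I*h - 48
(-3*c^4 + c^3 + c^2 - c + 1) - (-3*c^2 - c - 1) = -3*c^4 + c^3 + 4*c^2 + 2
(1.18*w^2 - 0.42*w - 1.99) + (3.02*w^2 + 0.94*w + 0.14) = 4.2*w^2 + 0.52*w - 1.85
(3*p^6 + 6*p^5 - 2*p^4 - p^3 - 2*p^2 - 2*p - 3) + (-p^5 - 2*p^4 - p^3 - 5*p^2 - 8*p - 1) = 3*p^6 + 5*p^5 - 4*p^4 - 2*p^3 - 7*p^2 - 10*p - 4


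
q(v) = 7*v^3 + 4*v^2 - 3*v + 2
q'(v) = 21*v^2 + 8*v - 3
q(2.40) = 114.61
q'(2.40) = 137.16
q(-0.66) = 3.71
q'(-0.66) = 0.87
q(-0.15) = 2.52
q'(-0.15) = -3.73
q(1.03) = 10.80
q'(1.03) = 27.52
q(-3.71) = -289.27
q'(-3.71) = 256.37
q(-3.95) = -355.15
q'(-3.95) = 293.05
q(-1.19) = -0.56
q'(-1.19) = 17.22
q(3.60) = 369.63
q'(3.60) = 297.96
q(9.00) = 5402.00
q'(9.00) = 1770.00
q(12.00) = 12638.00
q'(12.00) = 3117.00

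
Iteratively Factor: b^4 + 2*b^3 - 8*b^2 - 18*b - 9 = (b - 3)*(b^3 + 5*b^2 + 7*b + 3) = (b - 3)*(b + 3)*(b^2 + 2*b + 1) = (b - 3)*(b + 1)*(b + 3)*(b + 1)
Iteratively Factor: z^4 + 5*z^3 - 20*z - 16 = (z - 2)*(z^3 + 7*z^2 + 14*z + 8) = (z - 2)*(z + 1)*(z^2 + 6*z + 8) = (z - 2)*(z + 1)*(z + 2)*(z + 4)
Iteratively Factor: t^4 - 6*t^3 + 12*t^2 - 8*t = (t - 2)*(t^3 - 4*t^2 + 4*t) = (t - 2)^2*(t^2 - 2*t) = (t - 2)^3*(t)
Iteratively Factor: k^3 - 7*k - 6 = (k + 1)*(k^2 - k - 6) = (k + 1)*(k + 2)*(k - 3)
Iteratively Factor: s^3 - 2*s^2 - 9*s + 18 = (s - 2)*(s^2 - 9) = (s - 2)*(s + 3)*(s - 3)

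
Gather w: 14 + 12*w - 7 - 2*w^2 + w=-2*w^2 + 13*w + 7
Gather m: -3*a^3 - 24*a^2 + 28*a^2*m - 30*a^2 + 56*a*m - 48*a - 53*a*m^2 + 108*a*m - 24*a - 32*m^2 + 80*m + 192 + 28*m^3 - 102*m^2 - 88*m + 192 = -3*a^3 - 54*a^2 - 72*a + 28*m^3 + m^2*(-53*a - 134) + m*(28*a^2 + 164*a - 8) + 384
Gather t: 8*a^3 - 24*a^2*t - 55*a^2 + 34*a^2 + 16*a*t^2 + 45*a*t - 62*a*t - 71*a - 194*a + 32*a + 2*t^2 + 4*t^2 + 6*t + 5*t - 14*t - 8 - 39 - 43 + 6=8*a^3 - 21*a^2 - 233*a + t^2*(16*a + 6) + t*(-24*a^2 - 17*a - 3) - 84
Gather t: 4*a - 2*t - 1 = 4*a - 2*t - 1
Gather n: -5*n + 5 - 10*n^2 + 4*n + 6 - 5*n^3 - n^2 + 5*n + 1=-5*n^3 - 11*n^2 + 4*n + 12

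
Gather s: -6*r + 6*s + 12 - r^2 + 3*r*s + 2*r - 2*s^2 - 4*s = -r^2 - 4*r - 2*s^2 + s*(3*r + 2) + 12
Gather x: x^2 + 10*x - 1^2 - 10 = x^2 + 10*x - 11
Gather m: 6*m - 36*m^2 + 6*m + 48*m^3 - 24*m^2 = 48*m^3 - 60*m^2 + 12*m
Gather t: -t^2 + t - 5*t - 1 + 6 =-t^2 - 4*t + 5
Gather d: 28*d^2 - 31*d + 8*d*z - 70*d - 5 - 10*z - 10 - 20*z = 28*d^2 + d*(8*z - 101) - 30*z - 15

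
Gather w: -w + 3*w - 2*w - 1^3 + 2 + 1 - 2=0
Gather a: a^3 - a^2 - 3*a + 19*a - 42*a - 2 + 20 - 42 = a^3 - a^2 - 26*a - 24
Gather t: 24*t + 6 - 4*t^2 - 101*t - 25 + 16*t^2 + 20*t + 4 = 12*t^2 - 57*t - 15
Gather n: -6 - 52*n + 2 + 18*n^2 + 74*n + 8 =18*n^2 + 22*n + 4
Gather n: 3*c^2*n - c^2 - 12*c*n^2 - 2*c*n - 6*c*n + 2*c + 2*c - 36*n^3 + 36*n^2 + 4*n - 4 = -c^2 + 4*c - 36*n^3 + n^2*(36 - 12*c) + n*(3*c^2 - 8*c + 4) - 4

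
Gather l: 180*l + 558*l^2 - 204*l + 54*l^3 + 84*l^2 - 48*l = 54*l^3 + 642*l^2 - 72*l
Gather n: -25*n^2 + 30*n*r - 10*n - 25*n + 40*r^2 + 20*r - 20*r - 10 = -25*n^2 + n*(30*r - 35) + 40*r^2 - 10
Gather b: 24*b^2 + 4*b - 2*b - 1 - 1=24*b^2 + 2*b - 2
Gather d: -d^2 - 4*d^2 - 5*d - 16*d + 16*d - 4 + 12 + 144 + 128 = -5*d^2 - 5*d + 280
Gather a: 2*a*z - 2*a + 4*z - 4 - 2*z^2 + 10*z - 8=a*(2*z - 2) - 2*z^2 + 14*z - 12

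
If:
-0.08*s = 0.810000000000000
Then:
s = -10.12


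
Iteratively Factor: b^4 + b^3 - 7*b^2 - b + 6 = (b - 2)*(b^3 + 3*b^2 - b - 3) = (b - 2)*(b + 1)*(b^2 + 2*b - 3) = (b - 2)*(b - 1)*(b + 1)*(b + 3)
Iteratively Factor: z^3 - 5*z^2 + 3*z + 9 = (z + 1)*(z^2 - 6*z + 9) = (z - 3)*(z + 1)*(z - 3)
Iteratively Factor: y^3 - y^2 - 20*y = (y)*(y^2 - y - 20) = y*(y + 4)*(y - 5)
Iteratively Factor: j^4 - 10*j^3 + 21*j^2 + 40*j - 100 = (j + 2)*(j^3 - 12*j^2 + 45*j - 50) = (j - 2)*(j + 2)*(j^2 - 10*j + 25) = (j - 5)*(j - 2)*(j + 2)*(j - 5)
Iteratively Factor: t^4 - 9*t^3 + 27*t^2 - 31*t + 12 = (t - 1)*(t^3 - 8*t^2 + 19*t - 12) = (t - 4)*(t - 1)*(t^2 - 4*t + 3) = (t - 4)*(t - 3)*(t - 1)*(t - 1)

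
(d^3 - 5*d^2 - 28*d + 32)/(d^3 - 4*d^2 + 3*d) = (d^2 - 4*d - 32)/(d*(d - 3))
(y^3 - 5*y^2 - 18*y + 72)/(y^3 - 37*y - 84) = (y^2 - 9*y + 18)/(y^2 - 4*y - 21)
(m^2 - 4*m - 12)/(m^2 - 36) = (m + 2)/(m + 6)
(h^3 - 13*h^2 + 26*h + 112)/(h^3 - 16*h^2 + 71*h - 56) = (h + 2)/(h - 1)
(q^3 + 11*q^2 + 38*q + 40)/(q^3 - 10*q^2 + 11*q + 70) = (q^2 + 9*q + 20)/(q^2 - 12*q + 35)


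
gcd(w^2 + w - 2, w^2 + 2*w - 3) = w - 1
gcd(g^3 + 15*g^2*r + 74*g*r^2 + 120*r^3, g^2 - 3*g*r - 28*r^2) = g + 4*r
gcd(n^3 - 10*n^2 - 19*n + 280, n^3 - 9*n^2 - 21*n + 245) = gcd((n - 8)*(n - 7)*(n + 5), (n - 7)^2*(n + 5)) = n^2 - 2*n - 35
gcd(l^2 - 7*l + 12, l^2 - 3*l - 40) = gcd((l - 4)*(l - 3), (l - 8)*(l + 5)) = 1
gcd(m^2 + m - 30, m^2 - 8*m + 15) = m - 5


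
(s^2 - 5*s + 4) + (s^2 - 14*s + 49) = 2*s^2 - 19*s + 53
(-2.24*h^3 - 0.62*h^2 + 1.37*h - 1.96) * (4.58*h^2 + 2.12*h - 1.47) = -10.2592*h^5 - 7.5884*h^4 + 8.253*h^3 - 5.161*h^2 - 6.1691*h + 2.8812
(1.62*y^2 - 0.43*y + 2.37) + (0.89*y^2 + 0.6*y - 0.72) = 2.51*y^2 + 0.17*y + 1.65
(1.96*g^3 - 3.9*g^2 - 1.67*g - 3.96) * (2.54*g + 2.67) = 4.9784*g^4 - 4.6728*g^3 - 14.6548*g^2 - 14.5173*g - 10.5732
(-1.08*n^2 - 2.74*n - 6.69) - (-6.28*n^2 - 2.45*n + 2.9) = 5.2*n^2 - 0.29*n - 9.59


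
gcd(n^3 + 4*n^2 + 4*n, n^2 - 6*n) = n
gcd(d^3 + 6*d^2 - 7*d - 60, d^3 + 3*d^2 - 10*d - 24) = d^2 + d - 12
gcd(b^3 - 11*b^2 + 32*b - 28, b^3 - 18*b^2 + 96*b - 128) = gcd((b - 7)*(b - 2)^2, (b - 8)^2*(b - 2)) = b - 2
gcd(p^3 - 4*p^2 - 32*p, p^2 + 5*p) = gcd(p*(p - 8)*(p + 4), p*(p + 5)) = p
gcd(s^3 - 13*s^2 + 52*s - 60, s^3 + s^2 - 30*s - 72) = s - 6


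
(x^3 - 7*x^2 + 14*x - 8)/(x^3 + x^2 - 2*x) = (x^2 - 6*x + 8)/(x*(x + 2))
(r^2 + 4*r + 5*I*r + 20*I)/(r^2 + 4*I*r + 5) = (r + 4)/(r - I)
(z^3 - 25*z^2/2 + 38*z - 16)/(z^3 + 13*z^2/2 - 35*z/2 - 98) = (2*z^2 - 17*z + 8)/(2*z^2 + 21*z + 49)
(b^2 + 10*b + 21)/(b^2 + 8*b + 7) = (b + 3)/(b + 1)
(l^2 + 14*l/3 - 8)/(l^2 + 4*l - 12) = (l - 4/3)/(l - 2)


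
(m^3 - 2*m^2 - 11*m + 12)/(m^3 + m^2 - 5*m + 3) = (m - 4)/(m - 1)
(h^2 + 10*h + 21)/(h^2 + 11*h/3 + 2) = 3*(h + 7)/(3*h + 2)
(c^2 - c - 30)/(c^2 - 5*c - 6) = (c + 5)/(c + 1)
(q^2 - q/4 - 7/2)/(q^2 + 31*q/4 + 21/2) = (q - 2)/(q + 6)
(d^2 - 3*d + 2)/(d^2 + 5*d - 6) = (d - 2)/(d + 6)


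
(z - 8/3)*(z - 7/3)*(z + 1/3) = z^3 - 14*z^2/3 + 41*z/9 + 56/27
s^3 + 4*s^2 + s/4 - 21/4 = (s - 1)*(s + 3/2)*(s + 7/2)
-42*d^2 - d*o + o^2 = (-7*d + o)*(6*d + o)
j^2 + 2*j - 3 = (j - 1)*(j + 3)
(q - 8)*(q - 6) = q^2 - 14*q + 48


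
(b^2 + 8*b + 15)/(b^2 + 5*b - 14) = (b^2 + 8*b + 15)/(b^2 + 5*b - 14)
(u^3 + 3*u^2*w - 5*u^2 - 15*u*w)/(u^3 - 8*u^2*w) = (u^2 + 3*u*w - 5*u - 15*w)/(u*(u - 8*w))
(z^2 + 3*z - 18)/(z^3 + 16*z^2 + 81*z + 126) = (z - 3)/(z^2 + 10*z + 21)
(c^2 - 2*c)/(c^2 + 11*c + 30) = c*(c - 2)/(c^2 + 11*c + 30)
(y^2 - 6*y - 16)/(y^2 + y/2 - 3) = 2*(y - 8)/(2*y - 3)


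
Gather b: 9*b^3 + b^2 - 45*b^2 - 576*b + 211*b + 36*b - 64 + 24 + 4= 9*b^3 - 44*b^2 - 329*b - 36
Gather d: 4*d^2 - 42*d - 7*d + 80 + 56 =4*d^2 - 49*d + 136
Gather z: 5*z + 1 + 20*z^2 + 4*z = 20*z^2 + 9*z + 1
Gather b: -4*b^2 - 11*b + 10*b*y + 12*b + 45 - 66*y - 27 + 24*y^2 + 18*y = -4*b^2 + b*(10*y + 1) + 24*y^2 - 48*y + 18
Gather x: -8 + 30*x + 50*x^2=50*x^2 + 30*x - 8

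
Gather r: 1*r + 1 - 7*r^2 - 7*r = -7*r^2 - 6*r + 1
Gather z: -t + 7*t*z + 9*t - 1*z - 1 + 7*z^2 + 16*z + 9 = 8*t + 7*z^2 + z*(7*t + 15) + 8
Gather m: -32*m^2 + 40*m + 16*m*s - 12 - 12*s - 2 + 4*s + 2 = -32*m^2 + m*(16*s + 40) - 8*s - 12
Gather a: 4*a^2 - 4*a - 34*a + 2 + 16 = 4*a^2 - 38*a + 18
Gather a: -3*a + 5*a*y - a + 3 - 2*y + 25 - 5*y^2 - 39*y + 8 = a*(5*y - 4) - 5*y^2 - 41*y + 36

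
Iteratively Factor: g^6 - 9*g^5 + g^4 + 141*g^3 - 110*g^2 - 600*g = (g + 3)*(g^5 - 12*g^4 + 37*g^3 + 30*g^2 - 200*g) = (g + 2)*(g + 3)*(g^4 - 14*g^3 + 65*g^2 - 100*g) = g*(g + 2)*(g + 3)*(g^3 - 14*g^2 + 65*g - 100) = g*(g - 4)*(g + 2)*(g + 3)*(g^2 - 10*g + 25) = g*(g - 5)*(g - 4)*(g + 2)*(g + 3)*(g - 5)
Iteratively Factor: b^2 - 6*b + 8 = (b - 2)*(b - 4)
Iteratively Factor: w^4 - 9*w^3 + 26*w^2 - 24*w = (w - 4)*(w^3 - 5*w^2 + 6*w) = w*(w - 4)*(w^2 - 5*w + 6) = w*(w - 4)*(w - 2)*(w - 3)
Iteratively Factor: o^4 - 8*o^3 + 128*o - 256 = (o - 4)*(o^3 - 4*o^2 - 16*o + 64) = (o - 4)^2*(o^2 - 16) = (o - 4)^2*(o + 4)*(o - 4)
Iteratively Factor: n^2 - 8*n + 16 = (n - 4)*(n - 4)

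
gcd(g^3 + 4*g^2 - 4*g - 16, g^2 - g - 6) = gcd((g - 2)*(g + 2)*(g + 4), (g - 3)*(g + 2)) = g + 2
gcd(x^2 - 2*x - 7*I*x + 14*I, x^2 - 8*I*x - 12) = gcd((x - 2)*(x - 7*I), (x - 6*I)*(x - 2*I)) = 1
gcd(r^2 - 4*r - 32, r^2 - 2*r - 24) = r + 4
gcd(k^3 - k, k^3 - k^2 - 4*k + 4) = k - 1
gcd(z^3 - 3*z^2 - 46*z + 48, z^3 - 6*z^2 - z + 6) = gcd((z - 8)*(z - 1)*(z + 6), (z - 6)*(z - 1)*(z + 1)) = z - 1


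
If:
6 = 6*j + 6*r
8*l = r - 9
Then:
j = 1 - r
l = r/8 - 9/8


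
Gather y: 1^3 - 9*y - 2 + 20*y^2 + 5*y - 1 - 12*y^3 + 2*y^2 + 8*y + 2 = -12*y^3 + 22*y^2 + 4*y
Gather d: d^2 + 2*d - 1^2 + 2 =d^2 + 2*d + 1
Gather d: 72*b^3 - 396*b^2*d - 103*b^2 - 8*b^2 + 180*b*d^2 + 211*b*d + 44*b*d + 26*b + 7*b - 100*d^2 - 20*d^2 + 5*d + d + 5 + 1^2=72*b^3 - 111*b^2 + 33*b + d^2*(180*b - 120) + d*(-396*b^2 + 255*b + 6) + 6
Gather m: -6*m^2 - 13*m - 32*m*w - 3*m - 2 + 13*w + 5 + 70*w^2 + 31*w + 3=-6*m^2 + m*(-32*w - 16) + 70*w^2 + 44*w + 6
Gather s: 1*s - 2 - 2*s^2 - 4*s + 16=-2*s^2 - 3*s + 14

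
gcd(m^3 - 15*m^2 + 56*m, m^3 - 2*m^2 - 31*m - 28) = m - 7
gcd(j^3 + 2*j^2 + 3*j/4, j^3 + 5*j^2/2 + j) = j^2 + j/2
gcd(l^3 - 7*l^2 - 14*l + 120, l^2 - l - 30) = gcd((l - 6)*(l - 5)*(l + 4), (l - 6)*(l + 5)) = l - 6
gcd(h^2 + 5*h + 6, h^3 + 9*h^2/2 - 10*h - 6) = 1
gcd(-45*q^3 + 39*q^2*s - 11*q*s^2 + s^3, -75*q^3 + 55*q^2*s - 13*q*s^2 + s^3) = 15*q^2 - 8*q*s + s^2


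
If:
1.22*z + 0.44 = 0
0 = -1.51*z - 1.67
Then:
No Solution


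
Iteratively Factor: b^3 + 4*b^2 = (b)*(b^2 + 4*b) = b*(b + 4)*(b)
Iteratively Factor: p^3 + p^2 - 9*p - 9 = (p + 3)*(p^2 - 2*p - 3) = (p - 3)*(p + 3)*(p + 1)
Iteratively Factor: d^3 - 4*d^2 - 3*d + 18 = (d - 3)*(d^2 - d - 6) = (d - 3)*(d + 2)*(d - 3)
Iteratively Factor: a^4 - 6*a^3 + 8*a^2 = (a)*(a^3 - 6*a^2 + 8*a) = a*(a - 4)*(a^2 - 2*a) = a^2*(a - 4)*(a - 2)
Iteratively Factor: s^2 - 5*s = (s - 5)*(s)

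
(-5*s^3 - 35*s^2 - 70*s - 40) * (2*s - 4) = -10*s^4 - 50*s^3 + 200*s + 160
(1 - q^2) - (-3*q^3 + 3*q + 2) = 3*q^3 - q^2 - 3*q - 1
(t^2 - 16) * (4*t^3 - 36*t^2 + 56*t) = 4*t^5 - 36*t^4 - 8*t^3 + 576*t^2 - 896*t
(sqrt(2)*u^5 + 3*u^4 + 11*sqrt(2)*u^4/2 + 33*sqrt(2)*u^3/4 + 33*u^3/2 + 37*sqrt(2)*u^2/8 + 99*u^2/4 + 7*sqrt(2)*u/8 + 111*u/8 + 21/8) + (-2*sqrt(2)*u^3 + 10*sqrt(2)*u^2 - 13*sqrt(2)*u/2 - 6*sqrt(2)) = sqrt(2)*u^5 + 3*u^4 + 11*sqrt(2)*u^4/2 + 25*sqrt(2)*u^3/4 + 33*u^3/2 + 117*sqrt(2)*u^2/8 + 99*u^2/4 - 45*sqrt(2)*u/8 + 111*u/8 - 6*sqrt(2) + 21/8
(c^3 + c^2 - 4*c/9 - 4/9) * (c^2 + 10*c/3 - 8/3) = c^5 + 13*c^4/3 + 2*c^3/9 - 124*c^2/27 - 8*c/27 + 32/27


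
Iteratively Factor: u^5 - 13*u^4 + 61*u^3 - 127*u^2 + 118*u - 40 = (u - 4)*(u^4 - 9*u^3 + 25*u^2 - 27*u + 10) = (u - 4)*(u - 2)*(u^3 - 7*u^2 + 11*u - 5) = (u - 4)*(u - 2)*(u - 1)*(u^2 - 6*u + 5) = (u - 5)*(u - 4)*(u - 2)*(u - 1)*(u - 1)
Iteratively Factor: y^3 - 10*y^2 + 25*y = (y)*(y^2 - 10*y + 25) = y*(y - 5)*(y - 5)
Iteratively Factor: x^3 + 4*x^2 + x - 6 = (x + 3)*(x^2 + x - 2) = (x + 2)*(x + 3)*(x - 1)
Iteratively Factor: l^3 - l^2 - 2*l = (l - 2)*(l^2 + l) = l*(l - 2)*(l + 1)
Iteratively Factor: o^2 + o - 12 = (o + 4)*(o - 3)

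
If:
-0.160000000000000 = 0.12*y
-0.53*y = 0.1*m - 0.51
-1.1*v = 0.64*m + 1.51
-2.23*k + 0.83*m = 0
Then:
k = 4.53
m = 12.17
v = -8.45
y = -1.33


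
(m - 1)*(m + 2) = m^2 + m - 2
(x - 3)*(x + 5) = x^2 + 2*x - 15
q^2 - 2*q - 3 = (q - 3)*(q + 1)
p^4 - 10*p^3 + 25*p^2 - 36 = (p - 6)*(p - 3)*(p - 2)*(p + 1)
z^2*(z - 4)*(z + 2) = z^4 - 2*z^3 - 8*z^2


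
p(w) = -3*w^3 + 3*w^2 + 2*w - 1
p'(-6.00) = -358.00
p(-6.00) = 743.00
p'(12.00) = -1222.00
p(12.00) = -4729.00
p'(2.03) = -22.91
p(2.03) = -9.67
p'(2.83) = -53.10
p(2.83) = -39.31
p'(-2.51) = -69.76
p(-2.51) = 60.32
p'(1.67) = -13.08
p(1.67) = -3.27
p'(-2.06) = -48.55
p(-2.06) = 33.84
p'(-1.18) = -17.61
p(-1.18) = 5.75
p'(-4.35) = -194.40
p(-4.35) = 294.01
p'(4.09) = -124.01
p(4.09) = -147.89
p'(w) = -9*w^2 + 6*w + 2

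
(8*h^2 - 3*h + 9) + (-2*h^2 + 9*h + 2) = 6*h^2 + 6*h + 11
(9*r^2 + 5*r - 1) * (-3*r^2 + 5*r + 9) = -27*r^4 + 30*r^3 + 109*r^2 + 40*r - 9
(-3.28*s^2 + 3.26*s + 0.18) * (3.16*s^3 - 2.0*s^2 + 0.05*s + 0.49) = -10.3648*s^5 + 16.8616*s^4 - 6.1152*s^3 - 1.8042*s^2 + 1.6064*s + 0.0882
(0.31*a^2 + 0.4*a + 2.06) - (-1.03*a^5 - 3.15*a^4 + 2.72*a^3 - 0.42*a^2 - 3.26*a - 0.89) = 1.03*a^5 + 3.15*a^4 - 2.72*a^3 + 0.73*a^2 + 3.66*a + 2.95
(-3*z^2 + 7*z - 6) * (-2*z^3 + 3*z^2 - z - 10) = 6*z^5 - 23*z^4 + 36*z^3 + 5*z^2 - 64*z + 60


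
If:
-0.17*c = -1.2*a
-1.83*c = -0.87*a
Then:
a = 0.00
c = 0.00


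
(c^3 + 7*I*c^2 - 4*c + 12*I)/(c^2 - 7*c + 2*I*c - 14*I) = (c^2 + 5*I*c + 6)/(c - 7)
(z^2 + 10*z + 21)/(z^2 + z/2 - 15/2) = 2*(z + 7)/(2*z - 5)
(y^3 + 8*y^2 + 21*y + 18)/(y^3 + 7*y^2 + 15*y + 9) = (y + 2)/(y + 1)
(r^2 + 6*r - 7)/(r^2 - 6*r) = (r^2 + 6*r - 7)/(r*(r - 6))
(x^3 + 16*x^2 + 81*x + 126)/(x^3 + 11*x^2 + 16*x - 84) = (x + 3)/(x - 2)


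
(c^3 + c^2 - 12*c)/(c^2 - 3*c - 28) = c*(c - 3)/(c - 7)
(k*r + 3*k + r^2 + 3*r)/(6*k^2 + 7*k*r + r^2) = (r + 3)/(6*k + r)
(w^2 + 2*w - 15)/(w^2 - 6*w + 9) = (w + 5)/(w - 3)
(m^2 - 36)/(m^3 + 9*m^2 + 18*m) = (m - 6)/(m*(m + 3))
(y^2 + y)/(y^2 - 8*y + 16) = y*(y + 1)/(y^2 - 8*y + 16)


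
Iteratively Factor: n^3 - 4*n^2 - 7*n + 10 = (n - 1)*(n^2 - 3*n - 10) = (n - 5)*(n - 1)*(n + 2)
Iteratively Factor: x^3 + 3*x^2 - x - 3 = (x - 1)*(x^2 + 4*x + 3) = (x - 1)*(x + 1)*(x + 3)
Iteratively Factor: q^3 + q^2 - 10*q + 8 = (q - 1)*(q^2 + 2*q - 8) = (q - 2)*(q - 1)*(q + 4)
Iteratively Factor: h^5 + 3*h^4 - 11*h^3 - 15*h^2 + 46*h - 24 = (h - 2)*(h^4 + 5*h^3 - h^2 - 17*h + 12) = (h - 2)*(h + 3)*(h^3 + 2*h^2 - 7*h + 4) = (h - 2)*(h - 1)*(h + 3)*(h^2 + 3*h - 4) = (h - 2)*(h - 1)^2*(h + 3)*(h + 4)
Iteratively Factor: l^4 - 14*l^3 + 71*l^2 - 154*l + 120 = (l - 5)*(l^3 - 9*l^2 + 26*l - 24) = (l - 5)*(l - 3)*(l^2 - 6*l + 8) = (l - 5)*(l - 3)*(l - 2)*(l - 4)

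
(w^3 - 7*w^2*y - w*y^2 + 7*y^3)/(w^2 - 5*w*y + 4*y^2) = (-w^2 + 6*w*y + 7*y^2)/(-w + 4*y)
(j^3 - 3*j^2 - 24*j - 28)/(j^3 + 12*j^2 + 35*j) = (j^3 - 3*j^2 - 24*j - 28)/(j*(j^2 + 12*j + 35))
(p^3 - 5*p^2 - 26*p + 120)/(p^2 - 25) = (p^2 - 10*p + 24)/(p - 5)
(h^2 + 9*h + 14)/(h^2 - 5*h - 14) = (h + 7)/(h - 7)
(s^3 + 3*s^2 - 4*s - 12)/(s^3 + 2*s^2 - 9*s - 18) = (s - 2)/(s - 3)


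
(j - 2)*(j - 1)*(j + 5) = j^3 + 2*j^2 - 13*j + 10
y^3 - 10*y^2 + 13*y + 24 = (y - 8)*(y - 3)*(y + 1)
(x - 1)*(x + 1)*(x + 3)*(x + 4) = x^4 + 7*x^3 + 11*x^2 - 7*x - 12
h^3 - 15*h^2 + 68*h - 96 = (h - 8)*(h - 4)*(h - 3)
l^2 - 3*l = l*(l - 3)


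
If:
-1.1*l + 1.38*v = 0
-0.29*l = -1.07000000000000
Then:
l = 3.69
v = 2.94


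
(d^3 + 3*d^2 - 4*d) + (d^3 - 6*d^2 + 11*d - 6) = 2*d^3 - 3*d^2 + 7*d - 6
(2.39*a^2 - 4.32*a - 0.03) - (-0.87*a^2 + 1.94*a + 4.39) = 3.26*a^2 - 6.26*a - 4.42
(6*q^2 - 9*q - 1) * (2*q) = 12*q^3 - 18*q^2 - 2*q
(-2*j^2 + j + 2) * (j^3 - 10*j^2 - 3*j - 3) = -2*j^5 + 21*j^4 - 2*j^3 - 17*j^2 - 9*j - 6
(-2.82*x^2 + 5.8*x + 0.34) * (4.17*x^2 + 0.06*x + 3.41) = -11.7594*x^4 + 24.0168*x^3 - 7.8504*x^2 + 19.7984*x + 1.1594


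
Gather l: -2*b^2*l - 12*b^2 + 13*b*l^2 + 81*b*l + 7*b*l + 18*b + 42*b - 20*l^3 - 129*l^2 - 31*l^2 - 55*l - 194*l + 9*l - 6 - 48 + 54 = -12*b^2 + 60*b - 20*l^3 + l^2*(13*b - 160) + l*(-2*b^2 + 88*b - 240)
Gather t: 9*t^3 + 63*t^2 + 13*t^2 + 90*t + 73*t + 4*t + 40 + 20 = 9*t^3 + 76*t^2 + 167*t + 60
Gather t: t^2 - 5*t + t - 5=t^2 - 4*t - 5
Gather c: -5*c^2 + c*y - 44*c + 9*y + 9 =-5*c^2 + c*(y - 44) + 9*y + 9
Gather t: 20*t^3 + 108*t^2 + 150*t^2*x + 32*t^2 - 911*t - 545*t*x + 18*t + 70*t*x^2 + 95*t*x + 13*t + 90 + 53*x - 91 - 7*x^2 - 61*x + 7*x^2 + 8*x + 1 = 20*t^3 + t^2*(150*x + 140) + t*(70*x^2 - 450*x - 880)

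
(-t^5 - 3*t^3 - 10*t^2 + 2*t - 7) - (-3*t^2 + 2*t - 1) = -t^5 - 3*t^3 - 7*t^2 - 6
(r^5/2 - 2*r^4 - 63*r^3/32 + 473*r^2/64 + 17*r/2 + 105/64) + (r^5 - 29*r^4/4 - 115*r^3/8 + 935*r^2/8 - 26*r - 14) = 3*r^5/2 - 37*r^4/4 - 523*r^3/32 + 7953*r^2/64 - 35*r/2 - 791/64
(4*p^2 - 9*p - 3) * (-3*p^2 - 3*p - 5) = -12*p^4 + 15*p^3 + 16*p^2 + 54*p + 15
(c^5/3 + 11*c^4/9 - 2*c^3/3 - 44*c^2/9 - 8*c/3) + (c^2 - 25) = c^5/3 + 11*c^4/9 - 2*c^3/3 - 35*c^2/9 - 8*c/3 - 25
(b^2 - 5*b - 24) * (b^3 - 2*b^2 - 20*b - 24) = b^5 - 7*b^4 - 34*b^3 + 124*b^2 + 600*b + 576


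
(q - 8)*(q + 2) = q^2 - 6*q - 16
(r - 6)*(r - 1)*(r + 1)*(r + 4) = r^4 - 2*r^3 - 25*r^2 + 2*r + 24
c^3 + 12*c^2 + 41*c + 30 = (c + 1)*(c + 5)*(c + 6)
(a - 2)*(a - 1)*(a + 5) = a^3 + 2*a^2 - 13*a + 10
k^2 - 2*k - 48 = (k - 8)*(k + 6)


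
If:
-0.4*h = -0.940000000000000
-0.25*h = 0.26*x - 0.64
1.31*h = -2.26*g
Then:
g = -1.36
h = 2.35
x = 0.20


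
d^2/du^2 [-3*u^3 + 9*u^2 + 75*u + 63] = 18 - 18*u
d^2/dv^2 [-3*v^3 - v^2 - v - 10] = -18*v - 2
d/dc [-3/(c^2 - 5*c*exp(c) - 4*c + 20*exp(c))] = 3*(-5*c*exp(c) + 2*c + 15*exp(c) - 4)/(c^2 - 5*c*exp(c) - 4*c + 20*exp(c))^2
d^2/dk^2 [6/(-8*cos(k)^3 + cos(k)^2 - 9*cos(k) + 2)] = 6*((-15*cos(k) + 2*cos(2*k) - 18*cos(3*k))*(8*cos(k)^3 - cos(k)^2 + 9*cos(k) - 2) - 2*(24*cos(k)^2 - 2*cos(k) + 9)^2*sin(k)^2)/(8*cos(k)^3 - cos(k)^2 + 9*cos(k) - 2)^3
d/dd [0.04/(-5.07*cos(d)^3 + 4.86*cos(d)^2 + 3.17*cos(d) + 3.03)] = (-0.6084*cos(d)^2 + 0.3888*cos(d) + 0.1268)*sin(d)/(-5.07*cos(d)^3 + 4.86*cos(d)^2 + 3.17*cos(d) + 3.03)^2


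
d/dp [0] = 0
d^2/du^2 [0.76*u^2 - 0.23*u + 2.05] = 1.52000000000000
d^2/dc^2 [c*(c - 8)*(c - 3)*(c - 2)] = 12*c^2 - 78*c + 92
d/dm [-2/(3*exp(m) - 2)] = 6*exp(m)/(3*exp(m) - 2)^2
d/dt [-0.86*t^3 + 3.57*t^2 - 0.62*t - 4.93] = -2.58*t^2 + 7.14*t - 0.62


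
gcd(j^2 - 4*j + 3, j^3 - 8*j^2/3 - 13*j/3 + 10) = j - 3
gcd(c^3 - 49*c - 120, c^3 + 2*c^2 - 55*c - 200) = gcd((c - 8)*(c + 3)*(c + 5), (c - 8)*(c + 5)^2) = c^2 - 3*c - 40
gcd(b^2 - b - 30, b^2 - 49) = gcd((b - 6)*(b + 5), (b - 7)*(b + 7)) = 1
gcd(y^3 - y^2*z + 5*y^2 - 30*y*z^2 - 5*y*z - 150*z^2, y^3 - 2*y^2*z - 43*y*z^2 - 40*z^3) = y + 5*z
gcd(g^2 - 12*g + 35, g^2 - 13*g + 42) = g - 7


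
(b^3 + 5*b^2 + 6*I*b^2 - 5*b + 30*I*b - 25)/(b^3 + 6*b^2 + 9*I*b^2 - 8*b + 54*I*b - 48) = (b^2 + b*(5 + 5*I) + 25*I)/(b^2 + b*(6 + 8*I) + 48*I)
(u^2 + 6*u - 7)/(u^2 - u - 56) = (u - 1)/(u - 8)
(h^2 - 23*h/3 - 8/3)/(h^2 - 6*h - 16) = (h + 1/3)/(h + 2)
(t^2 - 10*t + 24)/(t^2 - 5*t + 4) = (t - 6)/(t - 1)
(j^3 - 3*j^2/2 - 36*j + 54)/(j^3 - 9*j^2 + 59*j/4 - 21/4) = 2*(j^2 - 36)/(2*j^2 - 15*j + 7)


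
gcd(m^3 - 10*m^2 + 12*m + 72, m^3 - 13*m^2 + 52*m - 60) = m - 6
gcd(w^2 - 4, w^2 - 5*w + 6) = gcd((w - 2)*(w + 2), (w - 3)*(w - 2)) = w - 2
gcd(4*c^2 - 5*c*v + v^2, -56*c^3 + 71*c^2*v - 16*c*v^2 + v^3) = -c + v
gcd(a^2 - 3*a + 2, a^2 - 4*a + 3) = a - 1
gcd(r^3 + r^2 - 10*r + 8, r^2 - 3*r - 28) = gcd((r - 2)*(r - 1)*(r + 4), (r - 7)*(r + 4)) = r + 4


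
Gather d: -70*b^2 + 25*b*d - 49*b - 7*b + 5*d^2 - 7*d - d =-70*b^2 - 56*b + 5*d^2 + d*(25*b - 8)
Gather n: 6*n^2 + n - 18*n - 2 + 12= 6*n^2 - 17*n + 10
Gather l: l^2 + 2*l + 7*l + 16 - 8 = l^2 + 9*l + 8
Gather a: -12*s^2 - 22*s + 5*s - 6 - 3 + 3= -12*s^2 - 17*s - 6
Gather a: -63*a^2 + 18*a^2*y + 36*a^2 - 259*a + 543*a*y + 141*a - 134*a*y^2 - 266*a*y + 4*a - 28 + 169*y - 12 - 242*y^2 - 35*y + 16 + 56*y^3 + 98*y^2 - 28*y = a^2*(18*y - 27) + a*(-134*y^2 + 277*y - 114) + 56*y^3 - 144*y^2 + 106*y - 24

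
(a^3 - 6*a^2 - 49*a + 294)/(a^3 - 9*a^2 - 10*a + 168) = (a + 7)/(a + 4)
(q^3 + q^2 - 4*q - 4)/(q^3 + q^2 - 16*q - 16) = (q^2 - 4)/(q^2 - 16)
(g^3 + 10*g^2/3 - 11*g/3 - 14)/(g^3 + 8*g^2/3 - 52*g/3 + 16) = (3*g^2 + 16*g + 21)/(3*g^2 + 14*g - 24)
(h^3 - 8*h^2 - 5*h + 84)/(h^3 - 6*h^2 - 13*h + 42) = (h - 4)/(h - 2)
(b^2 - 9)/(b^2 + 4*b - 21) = (b + 3)/(b + 7)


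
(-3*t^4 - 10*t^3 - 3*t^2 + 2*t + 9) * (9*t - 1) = -27*t^5 - 87*t^4 - 17*t^3 + 21*t^2 + 79*t - 9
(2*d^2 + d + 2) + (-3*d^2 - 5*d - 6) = -d^2 - 4*d - 4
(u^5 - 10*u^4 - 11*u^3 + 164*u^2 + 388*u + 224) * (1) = u^5 - 10*u^4 - 11*u^3 + 164*u^2 + 388*u + 224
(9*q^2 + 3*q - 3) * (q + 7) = 9*q^3 + 66*q^2 + 18*q - 21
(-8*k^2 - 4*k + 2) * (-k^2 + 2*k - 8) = 8*k^4 - 12*k^3 + 54*k^2 + 36*k - 16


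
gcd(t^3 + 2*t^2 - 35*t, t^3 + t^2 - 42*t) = t^2 + 7*t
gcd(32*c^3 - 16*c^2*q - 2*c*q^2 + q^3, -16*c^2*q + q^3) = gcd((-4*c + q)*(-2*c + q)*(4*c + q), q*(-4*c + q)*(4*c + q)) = -16*c^2 + q^2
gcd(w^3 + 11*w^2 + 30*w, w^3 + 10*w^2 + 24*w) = w^2 + 6*w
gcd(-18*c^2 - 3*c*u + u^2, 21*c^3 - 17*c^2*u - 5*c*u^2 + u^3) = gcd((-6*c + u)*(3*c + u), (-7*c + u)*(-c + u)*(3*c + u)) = 3*c + u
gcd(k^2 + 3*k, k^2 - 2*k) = k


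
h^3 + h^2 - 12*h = h*(h - 3)*(h + 4)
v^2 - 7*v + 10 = (v - 5)*(v - 2)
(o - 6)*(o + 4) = o^2 - 2*o - 24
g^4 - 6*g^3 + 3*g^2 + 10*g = g*(g - 5)*(g - 2)*(g + 1)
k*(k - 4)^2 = k^3 - 8*k^2 + 16*k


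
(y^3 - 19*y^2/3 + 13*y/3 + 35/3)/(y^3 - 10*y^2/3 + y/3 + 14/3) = (y - 5)/(y - 2)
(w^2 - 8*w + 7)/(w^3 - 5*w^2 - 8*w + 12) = (w - 7)/(w^2 - 4*w - 12)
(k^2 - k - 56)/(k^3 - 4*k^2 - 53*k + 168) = 1/(k - 3)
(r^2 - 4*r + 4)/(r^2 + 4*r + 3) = (r^2 - 4*r + 4)/(r^2 + 4*r + 3)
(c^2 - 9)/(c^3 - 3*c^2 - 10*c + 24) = (c - 3)/(c^2 - 6*c + 8)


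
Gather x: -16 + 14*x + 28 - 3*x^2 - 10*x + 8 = -3*x^2 + 4*x + 20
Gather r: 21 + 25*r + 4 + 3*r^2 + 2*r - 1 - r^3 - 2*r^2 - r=-r^3 + r^2 + 26*r + 24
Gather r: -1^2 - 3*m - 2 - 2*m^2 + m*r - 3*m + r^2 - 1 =-2*m^2 + m*r - 6*m + r^2 - 4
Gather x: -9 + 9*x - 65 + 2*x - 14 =11*x - 88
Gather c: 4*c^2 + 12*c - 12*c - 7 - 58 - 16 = 4*c^2 - 81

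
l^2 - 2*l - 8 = (l - 4)*(l + 2)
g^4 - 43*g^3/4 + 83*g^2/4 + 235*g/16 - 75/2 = (g - 8)*(g - 5/2)*(g - 3/2)*(g + 5/4)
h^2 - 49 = (h - 7)*(h + 7)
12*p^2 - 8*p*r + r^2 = (-6*p + r)*(-2*p + r)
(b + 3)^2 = b^2 + 6*b + 9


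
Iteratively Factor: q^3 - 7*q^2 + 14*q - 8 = (q - 1)*(q^2 - 6*q + 8) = (q - 4)*(q - 1)*(q - 2)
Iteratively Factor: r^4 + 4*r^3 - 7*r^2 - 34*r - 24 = (r + 1)*(r^3 + 3*r^2 - 10*r - 24) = (r + 1)*(r + 2)*(r^2 + r - 12) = (r - 3)*(r + 1)*(r + 2)*(r + 4)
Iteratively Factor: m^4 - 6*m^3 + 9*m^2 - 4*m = (m - 1)*(m^3 - 5*m^2 + 4*m) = (m - 4)*(m - 1)*(m^2 - m) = (m - 4)*(m - 1)^2*(m)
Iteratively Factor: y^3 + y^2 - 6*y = (y)*(y^2 + y - 6) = y*(y + 3)*(y - 2)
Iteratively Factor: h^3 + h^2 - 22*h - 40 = (h - 5)*(h^2 + 6*h + 8) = (h - 5)*(h + 4)*(h + 2)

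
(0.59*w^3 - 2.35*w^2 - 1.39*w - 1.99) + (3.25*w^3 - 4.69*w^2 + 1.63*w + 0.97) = 3.84*w^3 - 7.04*w^2 + 0.24*w - 1.02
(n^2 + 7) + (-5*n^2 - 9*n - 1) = -4*n^2 - 9*n + 6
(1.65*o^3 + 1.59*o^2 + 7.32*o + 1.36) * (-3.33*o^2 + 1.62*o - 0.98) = -5.4945*o^5 - 2.6217*o^4 - 23.4168*o^3 + 5.7714*o^2 - 4.9704*o - 1.3328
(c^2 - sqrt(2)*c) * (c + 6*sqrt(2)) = c^3 + 5*sqrt(2)*c^2 - 12*c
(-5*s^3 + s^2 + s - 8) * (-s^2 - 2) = 5*s^5 - s^4 + 9*s^3 + 6*s^2 - 2*s + 16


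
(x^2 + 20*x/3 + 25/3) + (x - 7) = x^2 + 23*x/3 + 4/3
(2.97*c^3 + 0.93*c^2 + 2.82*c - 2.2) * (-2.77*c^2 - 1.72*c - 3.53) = -8.2269*c^5 - 7.6845*c^4 - 19.8951*c^3 - 2.0393*c^2 - 6.1706*c + 7.766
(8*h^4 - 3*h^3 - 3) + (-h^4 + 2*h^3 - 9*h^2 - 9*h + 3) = 7*h^4 - h^3 - 9*h^2 - 9*h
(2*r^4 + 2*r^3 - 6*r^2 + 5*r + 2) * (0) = 0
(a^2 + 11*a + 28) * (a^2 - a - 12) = a^4 + 10*a^3 + 5*a^2 - 160*a - 336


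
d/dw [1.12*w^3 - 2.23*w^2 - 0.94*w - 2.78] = 3.36*w^2 - 4.46*w - 0.94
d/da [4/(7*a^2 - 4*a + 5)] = 8*(2 - 7*a)/(7*a^2 - 4*a + 5)^2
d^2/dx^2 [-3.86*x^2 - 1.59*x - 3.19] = -7.72000000000000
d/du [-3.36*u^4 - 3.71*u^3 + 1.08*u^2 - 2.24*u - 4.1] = -13.44*u^3 - 11.13*u^2 + 2.16*u - 2.24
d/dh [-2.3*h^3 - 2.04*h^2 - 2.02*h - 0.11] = -6.9*h^2 - 4.08*h - 2.02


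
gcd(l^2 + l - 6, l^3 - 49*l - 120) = l + 3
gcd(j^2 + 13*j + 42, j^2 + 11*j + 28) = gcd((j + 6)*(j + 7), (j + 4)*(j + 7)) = j + 7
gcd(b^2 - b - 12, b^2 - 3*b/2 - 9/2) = 1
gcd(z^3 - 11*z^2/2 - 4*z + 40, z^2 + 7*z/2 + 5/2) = z + 5/2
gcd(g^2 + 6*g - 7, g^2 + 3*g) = 1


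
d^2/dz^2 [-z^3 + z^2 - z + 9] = 2 - 6*z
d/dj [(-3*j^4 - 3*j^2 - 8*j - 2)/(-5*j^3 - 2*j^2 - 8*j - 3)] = (15*j^6 + 12*j^5 + 57*j^4 - 44*j^3 - 22*j^2 + 10*j + 8)/(25*j^6 + 20*j^5 + 84*j^4 + 62*j^3 + 76*j^2 + 48*j + 9)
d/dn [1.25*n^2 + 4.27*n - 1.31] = 2.5*n + 4.27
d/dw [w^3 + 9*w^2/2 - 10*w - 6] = 3*w^2 + 9*w - 10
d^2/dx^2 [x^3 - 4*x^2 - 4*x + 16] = 6*x - 8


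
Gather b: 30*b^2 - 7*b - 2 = 30*b^2 - 7*b - 2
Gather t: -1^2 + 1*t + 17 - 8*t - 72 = -7*t - 56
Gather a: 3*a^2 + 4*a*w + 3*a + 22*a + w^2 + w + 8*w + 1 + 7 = 3*a^2 + a*(4*w + 25) + w^2 + 9*w + 8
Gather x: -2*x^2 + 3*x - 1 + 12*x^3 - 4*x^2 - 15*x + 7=12*x^3 - 6*x^2 - 12*x + 6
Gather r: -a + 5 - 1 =4 - a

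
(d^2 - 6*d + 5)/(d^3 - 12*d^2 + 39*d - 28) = (d - 5)/(d^2 - 11*d + 28)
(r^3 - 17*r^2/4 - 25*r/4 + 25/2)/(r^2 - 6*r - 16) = (4*r^2 - 25*r + 25)/(4*(r - 8))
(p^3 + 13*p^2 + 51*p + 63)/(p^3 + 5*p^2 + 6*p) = (p^2 + 10*p + 21)/(p*(p + 2))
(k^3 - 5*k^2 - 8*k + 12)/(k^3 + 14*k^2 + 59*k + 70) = (k^2 - 7*k + 6)/(k^2 + 12*k + 35)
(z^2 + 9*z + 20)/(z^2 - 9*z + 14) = (z^2 + 9*z + 20)/(z^2 - 9*z + 14)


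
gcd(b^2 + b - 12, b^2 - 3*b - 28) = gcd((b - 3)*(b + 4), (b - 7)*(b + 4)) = b + 4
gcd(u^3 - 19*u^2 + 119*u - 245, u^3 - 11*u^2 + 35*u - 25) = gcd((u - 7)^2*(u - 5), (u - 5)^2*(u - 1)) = u - 5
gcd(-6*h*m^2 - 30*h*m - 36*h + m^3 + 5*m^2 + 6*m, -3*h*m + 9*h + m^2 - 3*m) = 1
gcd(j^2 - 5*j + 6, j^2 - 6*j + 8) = j - 2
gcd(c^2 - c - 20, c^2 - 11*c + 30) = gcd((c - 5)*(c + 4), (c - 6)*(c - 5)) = c - 5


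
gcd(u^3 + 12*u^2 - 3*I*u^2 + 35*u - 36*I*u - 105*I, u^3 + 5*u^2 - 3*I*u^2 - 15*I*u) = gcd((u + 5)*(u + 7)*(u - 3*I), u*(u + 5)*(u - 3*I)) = u^2 + u*(5 - 3*I) - 15*I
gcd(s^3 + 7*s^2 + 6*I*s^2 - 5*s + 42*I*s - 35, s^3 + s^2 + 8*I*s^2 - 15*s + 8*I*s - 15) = s + 5*I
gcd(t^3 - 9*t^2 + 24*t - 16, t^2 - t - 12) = t - 4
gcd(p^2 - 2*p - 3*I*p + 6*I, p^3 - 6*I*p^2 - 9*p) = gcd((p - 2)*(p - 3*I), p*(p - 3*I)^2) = p - 3*I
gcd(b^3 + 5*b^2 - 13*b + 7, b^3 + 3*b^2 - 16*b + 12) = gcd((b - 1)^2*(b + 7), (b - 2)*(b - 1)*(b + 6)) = b - 1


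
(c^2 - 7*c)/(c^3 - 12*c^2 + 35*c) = 1/(c - 5)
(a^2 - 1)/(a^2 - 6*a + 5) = (a + 1)/(a - 5)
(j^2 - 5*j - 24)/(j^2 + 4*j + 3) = (j - 8)/(j + 1)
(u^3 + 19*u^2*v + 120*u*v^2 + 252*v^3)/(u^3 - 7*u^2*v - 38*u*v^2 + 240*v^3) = (u^2 + 13*u*v + 42*v^2)/(u^2 - 13*u*v + 40*v^2)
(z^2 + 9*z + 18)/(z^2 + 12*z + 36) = (z + 3)/(z + 6)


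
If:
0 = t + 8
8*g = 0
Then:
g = 0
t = -8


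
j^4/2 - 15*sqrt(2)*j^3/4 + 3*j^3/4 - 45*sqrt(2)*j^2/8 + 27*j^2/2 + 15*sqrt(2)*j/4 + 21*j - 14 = (j/2 + 1)*(j - 1/2)*(j - 4*sqrt(2))*(j - 7*sqrt(2)/2)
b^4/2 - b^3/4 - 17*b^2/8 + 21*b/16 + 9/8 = (b/2 + 1)*(b - 3/2)^2*(b + 1/2)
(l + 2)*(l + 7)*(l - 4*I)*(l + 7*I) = l^4 + 9*l^3 + 3*I*l^3 + 42*l^2 + 27*I*l^2 + 252*l + 42*I*l + 392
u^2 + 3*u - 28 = (u - 4)*(u + 7)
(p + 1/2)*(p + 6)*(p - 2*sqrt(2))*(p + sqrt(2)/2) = p^4 - 3*sqrt(2)*p^3/2 + 13*p^3/2 - 39*sqrt(2)*p^2/4 + p^2 - 13*p - 9*sqrt(2)*p/2 - 6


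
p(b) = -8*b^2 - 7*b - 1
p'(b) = -16*b - 7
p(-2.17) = -23.48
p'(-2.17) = 27.72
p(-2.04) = -20.01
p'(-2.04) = 25.64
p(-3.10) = -56.18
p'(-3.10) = 42.60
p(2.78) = -82.29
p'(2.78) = -51.48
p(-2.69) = -40.06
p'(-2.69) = 36.04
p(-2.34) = -28.42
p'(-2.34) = 30.44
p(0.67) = -9.28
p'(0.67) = -17.72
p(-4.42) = -126.35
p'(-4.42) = 63.72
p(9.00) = -712.00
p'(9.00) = -151.00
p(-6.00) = -247.00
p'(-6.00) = 89.00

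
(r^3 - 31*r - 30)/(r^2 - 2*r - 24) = (r^2 + 6*r + 5)/(r + 4)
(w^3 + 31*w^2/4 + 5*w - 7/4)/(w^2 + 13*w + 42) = (4*w^2 + 3*w - 1)/(4*(w + 6))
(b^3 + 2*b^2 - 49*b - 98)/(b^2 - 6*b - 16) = (b^2 - 49)/(b - 8)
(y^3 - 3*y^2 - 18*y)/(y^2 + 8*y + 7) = y*(y^2 - 3*y - 18)/(y^2 + 8*y + 7)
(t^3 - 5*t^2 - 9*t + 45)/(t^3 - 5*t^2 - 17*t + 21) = (t^2 - 8*t + 15)/(t^2 - 8*t + 7)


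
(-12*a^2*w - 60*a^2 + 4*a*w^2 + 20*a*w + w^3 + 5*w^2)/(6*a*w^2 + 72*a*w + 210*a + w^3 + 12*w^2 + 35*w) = (-2*a + w)/(w + 7)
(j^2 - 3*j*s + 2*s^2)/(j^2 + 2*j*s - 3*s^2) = (j - 2*s)/(j + 3*s)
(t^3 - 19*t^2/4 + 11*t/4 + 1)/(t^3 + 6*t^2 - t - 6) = (t^2 - 15*t/4 - 1)/(t^2 + 7*t + 6)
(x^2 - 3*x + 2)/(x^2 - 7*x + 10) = (x - 1)/(x - 5)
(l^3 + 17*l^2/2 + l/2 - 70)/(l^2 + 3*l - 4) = (2*l^2 + 9*l - 35)/(2*(l - 1))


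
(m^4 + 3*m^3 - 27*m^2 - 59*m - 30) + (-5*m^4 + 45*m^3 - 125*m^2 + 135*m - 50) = -4*m^4 + 48*m^3 - 152*m^2 + 76*m - 80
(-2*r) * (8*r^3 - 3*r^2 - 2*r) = -16*r^4 + 6*r^3 + 4*r^2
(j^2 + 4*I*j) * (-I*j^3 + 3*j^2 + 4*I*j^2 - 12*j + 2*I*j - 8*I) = -I*j^5 + 7*j^4 + 4*I*j^4 - 28*j^3 + 14*I*j^3 - 8*j^2 - 56*I*j^2 + 32*j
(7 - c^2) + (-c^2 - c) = -2*c^2 - c + 7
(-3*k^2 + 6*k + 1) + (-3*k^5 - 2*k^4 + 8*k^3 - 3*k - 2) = -3*k^5 - 2*k^4 + 8*k^3 - 3*k^2 + 3*k - 1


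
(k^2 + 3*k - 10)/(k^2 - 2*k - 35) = (k - 2)/(k - 7)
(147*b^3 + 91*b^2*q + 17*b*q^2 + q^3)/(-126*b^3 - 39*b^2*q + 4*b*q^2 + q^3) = (7*b + q)/(-6*b + q)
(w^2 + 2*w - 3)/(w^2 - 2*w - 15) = (w - 1)/(w - 5)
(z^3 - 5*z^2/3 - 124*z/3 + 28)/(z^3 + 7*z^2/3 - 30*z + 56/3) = (z^2 - z - 42)/(z^2 + 3*z - 28)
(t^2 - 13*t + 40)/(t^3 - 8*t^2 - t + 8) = (t - 5)/(t^2 - 1)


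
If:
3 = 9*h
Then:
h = 1/3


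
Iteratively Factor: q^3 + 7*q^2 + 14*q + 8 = (q + 1)*(q^2 + 6*q + 8) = (q + 1)*(q + 4)*(q + 2)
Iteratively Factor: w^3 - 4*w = (w)*(w^2 - 4) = w*(w - 2)*(w + 2)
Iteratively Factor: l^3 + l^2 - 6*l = (l + 3)*(l^2 - 2*l) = (l - 2)*(l + 3)*(l)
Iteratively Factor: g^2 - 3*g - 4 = (g - 4)*(g + 1)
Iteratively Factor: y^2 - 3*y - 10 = (y + 2)*(y - 5)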